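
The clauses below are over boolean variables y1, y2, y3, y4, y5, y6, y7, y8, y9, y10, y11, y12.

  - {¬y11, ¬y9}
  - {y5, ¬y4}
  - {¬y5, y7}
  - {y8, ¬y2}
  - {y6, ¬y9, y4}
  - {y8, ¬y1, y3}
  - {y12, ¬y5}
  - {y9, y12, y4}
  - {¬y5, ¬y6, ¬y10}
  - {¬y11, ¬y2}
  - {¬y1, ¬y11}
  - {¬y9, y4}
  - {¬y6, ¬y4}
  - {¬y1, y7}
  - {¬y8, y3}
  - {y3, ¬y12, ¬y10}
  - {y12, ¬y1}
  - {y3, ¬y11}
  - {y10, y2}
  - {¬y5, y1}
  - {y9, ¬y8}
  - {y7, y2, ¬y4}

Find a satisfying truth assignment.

y1 = F, y2 = F, y3 = T, y4 = F, y5 = F, y6 = T, y7 = T, y8 = F, y9 = F, y10 = T, y11 = F, y12 = T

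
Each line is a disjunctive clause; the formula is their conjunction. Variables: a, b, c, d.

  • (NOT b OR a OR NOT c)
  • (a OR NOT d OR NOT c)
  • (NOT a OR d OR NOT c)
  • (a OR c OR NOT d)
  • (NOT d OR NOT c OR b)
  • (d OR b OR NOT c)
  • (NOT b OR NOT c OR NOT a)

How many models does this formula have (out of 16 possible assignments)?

Satisfying assignments:
  a=0 b=0 c=0 d=0
  a=0 b=1 c=0 d=0
  a=1 b=0 c=0 d=0
  a=1 b=0 c=0 d=1
  a=1 b=1 c=0 d=0
  a=1 b=1 c=0 d=1
Count: 6.

6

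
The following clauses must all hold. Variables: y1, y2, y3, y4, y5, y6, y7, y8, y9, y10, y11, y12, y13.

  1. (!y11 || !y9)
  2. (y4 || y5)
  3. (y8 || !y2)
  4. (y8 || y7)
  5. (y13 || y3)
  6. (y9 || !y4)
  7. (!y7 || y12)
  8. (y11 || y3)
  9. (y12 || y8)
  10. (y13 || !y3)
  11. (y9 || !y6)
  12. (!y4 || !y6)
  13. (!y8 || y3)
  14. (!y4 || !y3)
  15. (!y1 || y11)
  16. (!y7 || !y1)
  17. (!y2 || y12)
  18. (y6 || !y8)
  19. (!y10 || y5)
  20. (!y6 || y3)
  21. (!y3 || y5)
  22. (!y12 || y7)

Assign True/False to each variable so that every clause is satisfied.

y1 = F  y2 = T  y3 = T  y4 = F  y5 = T  y6 = T  y7 = T  y8 = T  y9 = T  y10 = T  y11 = F  y12 = T  y13 = T

Check each clause:
  1. (!y9 || !y11) — !y11 is true.
  2. (y4 || y5) — y5 is true.
  3. (y8 || !y2) — y8 is true.
  4. (y7 || y8) — y8 is true.
  5. (y3 || y13) — y3 is true.
  6. (y9 || !y4) — y9 is true.
  7. (!y7 || y12) — y12 is true.
  8. (y11 || y3) — y3 is true.
  9. (y8 || y12) — y8 is true.
  10. (y13 || !y3) — y13 is true.
  11. (!y6 || y9) — y9 is true.
  12. (!y6 || !y4) — !y4 is true.
  13. (!y8 || y3) — y3 is true.
  14. (!y3 || !y4) — !y4 is true.
  15. (!y1 || y11) — !y1 is true.
  16. (!y1 || !y7) — !y1 is true.
  17. (y12 || !y2) — y12 is true.
  18. (y6 || !y8) — y6 is true.
  19. (!y10 || y5) — y5 is true.
  20. (!y6 || y3) — y3 is true.
  21. (!y3 || y5) — y5 is true.
  22. (!y12 || y7) — y7 is true.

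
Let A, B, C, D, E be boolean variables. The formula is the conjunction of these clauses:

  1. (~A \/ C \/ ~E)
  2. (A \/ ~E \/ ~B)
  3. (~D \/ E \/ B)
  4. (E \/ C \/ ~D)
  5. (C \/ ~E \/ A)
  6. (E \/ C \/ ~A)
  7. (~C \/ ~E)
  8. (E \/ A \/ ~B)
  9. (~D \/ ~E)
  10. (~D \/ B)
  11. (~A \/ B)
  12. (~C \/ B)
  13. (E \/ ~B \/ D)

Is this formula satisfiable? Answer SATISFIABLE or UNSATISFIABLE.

Set A = True and propagate.
  then B is forced to True.
Try C = True.
  then E is forced to False.
  then D is forced to True.
So A = True  B = True  C = True  D = True  E = False is a satisfying assignment.

SATISFIABLE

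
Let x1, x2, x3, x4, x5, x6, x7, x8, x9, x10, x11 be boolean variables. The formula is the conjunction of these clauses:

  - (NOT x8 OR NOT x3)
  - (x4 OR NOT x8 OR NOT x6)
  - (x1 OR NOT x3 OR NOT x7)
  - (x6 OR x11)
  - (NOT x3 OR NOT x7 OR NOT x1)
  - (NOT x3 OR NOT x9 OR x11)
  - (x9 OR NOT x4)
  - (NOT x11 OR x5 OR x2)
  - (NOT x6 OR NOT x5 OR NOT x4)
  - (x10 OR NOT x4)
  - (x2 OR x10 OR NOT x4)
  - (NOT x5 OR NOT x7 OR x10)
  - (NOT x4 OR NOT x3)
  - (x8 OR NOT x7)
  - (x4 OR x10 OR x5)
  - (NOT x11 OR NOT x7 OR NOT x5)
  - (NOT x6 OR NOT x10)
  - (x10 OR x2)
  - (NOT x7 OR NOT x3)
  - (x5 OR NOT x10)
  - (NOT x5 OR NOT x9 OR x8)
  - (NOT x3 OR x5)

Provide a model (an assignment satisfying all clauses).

x2 occurs only positively in the remaining clauses — set x2 = True.
Pure literal: x3 appears only negated; assign x3 = False.
Set x4 = False and propagate.
Branch on x5: take x5 = True.
The remaining clauses are satisfied by x1 = False, x6 = False, x7 = False, x8 = False, x9 = False, x10 = True, x11 = True.
Check each clause:
  1. (NOT x8 OR NOT x3) — NOT x8 is true.
  2. (x4 OR NOT x8 OR NOT x6) — NOT x8 is true.
  3. (x1 OR NOT x7 OR NOT x3) — NOT x3 is true.
  4. (x6 OR x11) — x11 is true.
  5. (NOT x1 OR NOT x7 OR NOT x3) — NOT x7 is true.
  6. (NOT x9 OR NOT x3 OR x11) — x11 is true.
  7. (x9 OR NOT x4) — NOT x4 is true.
  8. (x5 OR x2 OR NOT x11) — x2 is true.
  9. (NOT x6 OR NOT x4 OR NOT x5) — NOT x6 is true.
  10. (x10 OR NOT x4) — x10 is true.
  11. (x10 OR x2 OR NOT x4) — x10 is true.
  12. (x10 OR NOT x7 OR NOT x5) — NOT x7 is true.
  13. (NOT x3 OR NOT x4) — NOT x4 is true.
  14. (NOT x7 OR x8) — NOT x7 is true.
  15. (x4 OR x10 OR x5) — x10 is true.
  16. (NOT x7 OR NOT x5 OR NOT x11) — NOT x7 is true.
  17. (NOT x10 OR NOT x6) — NOT x6 is true.
  18. (x10 OR x2) — x2 is true.
  19. (NOT x3 OR NOT x7) — NOT x7 is true.
  20. (NOT x10 OR x5) — x5 is true.
  21. (x8 OR NOT x5 OR NOT x9) — NOT x9 is true.
  22. (NOT x3 OR x5) — NOT x3 is true.

x1=False, x2=True, x3=False, x4=False, x5=True, x6=False, x7=False, x8=False, x9=False, x10=True, x11=True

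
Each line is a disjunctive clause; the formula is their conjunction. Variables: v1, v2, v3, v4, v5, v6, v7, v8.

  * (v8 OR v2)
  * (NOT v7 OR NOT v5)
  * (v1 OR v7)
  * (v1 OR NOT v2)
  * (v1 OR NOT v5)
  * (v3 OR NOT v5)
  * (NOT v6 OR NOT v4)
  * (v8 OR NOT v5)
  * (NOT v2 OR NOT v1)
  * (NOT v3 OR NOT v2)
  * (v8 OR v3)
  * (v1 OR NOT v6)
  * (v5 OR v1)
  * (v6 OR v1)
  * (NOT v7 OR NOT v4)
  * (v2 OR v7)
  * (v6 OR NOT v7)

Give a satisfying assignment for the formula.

v1 = T  v2 = F  v3 = T  v4 = F  v5 = F  v6 = T  v7 = T  v8 = T

v4 occurs only negated in the remaining clauses — set v4 = False.
Pure literal: v8 appears only positively; assign v8 = True.
Try v1 = True.
  then v2 is forced to False.
  then v7 is forced to True.
  then v5 is forced to False.
  then v6 is forced to True.
v3 is now unconstrained; take v3 = True.
Every clause has at least one true literal under this assignment.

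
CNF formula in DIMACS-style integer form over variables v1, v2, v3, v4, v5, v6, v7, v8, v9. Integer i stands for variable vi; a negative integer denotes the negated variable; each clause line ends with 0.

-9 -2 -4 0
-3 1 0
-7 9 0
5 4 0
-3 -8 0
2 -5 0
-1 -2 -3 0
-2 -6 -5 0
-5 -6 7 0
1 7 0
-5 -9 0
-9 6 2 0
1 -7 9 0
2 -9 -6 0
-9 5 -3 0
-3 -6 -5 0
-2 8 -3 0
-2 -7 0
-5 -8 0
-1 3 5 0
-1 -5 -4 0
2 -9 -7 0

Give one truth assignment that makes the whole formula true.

v1=T, v2=T, v3=F, v4=F, v5=T, v6=F, v7=F, v8=F, v9=F

Try v1 = True.
For the remaining variables, v2 = True, v3 = False, v4 = False, v5 = True, v6 = False, v7 = False, v8 = False, v9 = False works.
Every clause has at least one true literal under this assignment.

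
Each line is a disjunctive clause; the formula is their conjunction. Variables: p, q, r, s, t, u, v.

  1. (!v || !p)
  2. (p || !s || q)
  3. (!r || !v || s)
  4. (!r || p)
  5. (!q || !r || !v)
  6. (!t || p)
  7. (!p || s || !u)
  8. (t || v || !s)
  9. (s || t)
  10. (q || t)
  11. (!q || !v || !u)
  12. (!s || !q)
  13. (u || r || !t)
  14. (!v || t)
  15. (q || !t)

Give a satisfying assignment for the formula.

Set p = True and propagate.
  then v is forced to False.
Set q = True and propagate.
  then s is forced to False.
  then u is forced to False.
  then t is forced to True.
  then r is forced to True.
Every clause has at least one true literal under this assignment.

p=True, q=True, r=True, s=False, t=True, u=False, v=False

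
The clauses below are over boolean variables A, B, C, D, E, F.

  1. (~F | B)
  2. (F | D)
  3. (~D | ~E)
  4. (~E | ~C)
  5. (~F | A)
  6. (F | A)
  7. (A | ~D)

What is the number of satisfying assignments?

Split on F, then A.
  F=T, A=T: 5 of the 16 assignments to (B,C,D,E) work.
  F=T, A=F: a clause becomes empty — 0.
  F=F, A=T: remaining (B,C,D,E) ∈ {(F,F,T,F); (F,T,T,F); (T,F,T,F); (T,T,T,F)} — 4.
  F=F, A=F: a clause becomes empty — 0.
Total: 5 + 0 + 4 + 0 = 9.

9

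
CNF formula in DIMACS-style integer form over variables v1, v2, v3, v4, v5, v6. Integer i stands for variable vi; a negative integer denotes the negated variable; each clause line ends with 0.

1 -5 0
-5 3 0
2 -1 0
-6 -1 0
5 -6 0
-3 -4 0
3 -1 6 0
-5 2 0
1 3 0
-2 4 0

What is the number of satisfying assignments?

Satisfying assignments:
  v1=F v2=F v3=T v4=F v5=F v6=F
That's 1 in total.

1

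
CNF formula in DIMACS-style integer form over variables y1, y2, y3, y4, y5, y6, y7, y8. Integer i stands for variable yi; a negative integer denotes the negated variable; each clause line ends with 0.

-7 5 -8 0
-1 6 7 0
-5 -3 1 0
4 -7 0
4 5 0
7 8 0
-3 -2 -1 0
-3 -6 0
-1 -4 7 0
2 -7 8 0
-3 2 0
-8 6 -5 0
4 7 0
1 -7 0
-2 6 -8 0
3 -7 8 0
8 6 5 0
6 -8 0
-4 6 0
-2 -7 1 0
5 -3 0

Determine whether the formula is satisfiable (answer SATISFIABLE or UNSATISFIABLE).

Try y1 = False.
  then y7 is forced to False.
  then y8 is forced to True.
  then y4 is forced to True.
  then y6 is forced to True.
  then y3 is forced to False.
y2, y5 are now unconstrained; take y2 = True, y5 = False.
So y1=F, y2=T, y3=F, y4=T, y5=F, y6=T, y7=F, y8=T is a satisfying assignment.

SATISFIABLE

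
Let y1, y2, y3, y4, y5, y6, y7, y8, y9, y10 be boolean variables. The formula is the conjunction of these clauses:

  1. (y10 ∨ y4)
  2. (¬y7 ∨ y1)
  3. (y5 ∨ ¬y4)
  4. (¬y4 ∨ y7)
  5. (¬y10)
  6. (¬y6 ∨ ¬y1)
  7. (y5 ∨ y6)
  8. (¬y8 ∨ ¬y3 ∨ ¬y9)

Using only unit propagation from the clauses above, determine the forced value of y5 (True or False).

True

Unit clause (¬y10) sets y10 = False.
(y4 ∨ y10) with y10 = False leaves only y4, so y4 = True.
From (¬y4 ∨ y5) and y4 = True: y5 = True.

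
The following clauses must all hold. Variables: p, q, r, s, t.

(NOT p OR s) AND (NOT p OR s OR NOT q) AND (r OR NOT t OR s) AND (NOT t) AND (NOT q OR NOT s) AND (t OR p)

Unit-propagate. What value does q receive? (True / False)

Unit clause (NOT t) sets t = False.
(p OR t): since t = False, the clause reduces to (p). p = True.
From (NOT p OR s) and p = True: s = True.
From (NOT s OR NOT q) and s = True: q = False.

False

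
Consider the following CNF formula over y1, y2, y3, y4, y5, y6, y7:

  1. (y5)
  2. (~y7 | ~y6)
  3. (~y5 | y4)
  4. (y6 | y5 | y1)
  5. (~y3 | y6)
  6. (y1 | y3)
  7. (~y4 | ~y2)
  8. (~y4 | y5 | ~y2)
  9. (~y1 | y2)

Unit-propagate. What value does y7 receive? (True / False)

False

Unit clause (y5) sets y5 = True.
(~y5 | y4) with y5 = True leaves only y4, so y4 = True.
(~y4 | ~y2) with y4 = True leaves only ~y2, so y2 = False.
(~y1 | y2) with y2 = False leaves only ~y1, so y1 = False.
(y3 | y1): since y1 = False, the clause reduces to (y3). y3 = True.
(y6 | ~y3): since y3 = True, the clause reduces to (y6). y6 = True.
From (~y7 | ~y6) and y6 = True: y7 = False.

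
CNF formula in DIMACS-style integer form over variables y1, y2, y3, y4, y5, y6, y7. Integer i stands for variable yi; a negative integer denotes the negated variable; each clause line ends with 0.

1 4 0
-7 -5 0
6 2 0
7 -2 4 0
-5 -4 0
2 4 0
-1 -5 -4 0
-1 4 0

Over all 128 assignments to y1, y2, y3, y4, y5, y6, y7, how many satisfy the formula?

24

Case analysis on y4 and y1:
  y4=T, y1=T: y3, y7 free; 3 ways for (y2,y5,y6) × 2^2 = 12.
  y4=T, y1=F: y3, y7 free; 3 ways for (y2,y5,y6) × 2^2 = 12.
  y4=F, y1=T: a clause becomes empty — 0.
  y4=F, y1=F: a clause becomes empty — 0.
Total: 12 + 12 + 0 + 0 = 24.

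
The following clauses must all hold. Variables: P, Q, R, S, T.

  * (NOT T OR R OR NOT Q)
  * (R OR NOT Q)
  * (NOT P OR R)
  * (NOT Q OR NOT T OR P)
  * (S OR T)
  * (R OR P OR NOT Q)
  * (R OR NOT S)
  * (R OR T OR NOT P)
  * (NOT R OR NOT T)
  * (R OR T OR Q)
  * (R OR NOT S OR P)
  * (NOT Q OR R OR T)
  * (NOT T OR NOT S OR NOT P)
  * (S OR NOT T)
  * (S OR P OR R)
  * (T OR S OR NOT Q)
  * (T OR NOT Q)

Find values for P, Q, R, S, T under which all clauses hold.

P=T, Q=F, R=T, S=T, T=F

Branch on P: take P = True.
  then R is forced to True.
  then T is forced to False.
  then S is forced to True.
  then Q is forced to False.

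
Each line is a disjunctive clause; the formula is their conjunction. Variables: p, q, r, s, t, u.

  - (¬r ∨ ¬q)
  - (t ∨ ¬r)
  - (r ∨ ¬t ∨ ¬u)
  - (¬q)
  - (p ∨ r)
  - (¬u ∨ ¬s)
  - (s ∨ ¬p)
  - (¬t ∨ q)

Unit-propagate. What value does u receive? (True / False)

False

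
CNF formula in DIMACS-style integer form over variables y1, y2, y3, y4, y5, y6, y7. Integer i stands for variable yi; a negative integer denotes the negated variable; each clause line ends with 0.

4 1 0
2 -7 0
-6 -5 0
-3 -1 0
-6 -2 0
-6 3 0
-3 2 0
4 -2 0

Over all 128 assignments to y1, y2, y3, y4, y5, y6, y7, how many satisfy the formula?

Split on y2, then y3.
  y2=1, y3=1: remaining (y1,y4,y5,y6,y7) ∈ {(0,1,0,0,0); (0,1,0,0,1); (0,1,1,0,0); (0,1,1,0,1)} — 4.
  y2=1, y3=0: forces y4=1; y6=0; y1, y5, y7 free → 2^3 = 8.
  y2=0, y3=1: a clause becomes empty — 0.
  y2=0, y3=0: y5 free; 3 ways for (y1,y4,y6,y7) × 2^1 = 6.
Total: 4 + 8 + 0 + 6 = 18.

18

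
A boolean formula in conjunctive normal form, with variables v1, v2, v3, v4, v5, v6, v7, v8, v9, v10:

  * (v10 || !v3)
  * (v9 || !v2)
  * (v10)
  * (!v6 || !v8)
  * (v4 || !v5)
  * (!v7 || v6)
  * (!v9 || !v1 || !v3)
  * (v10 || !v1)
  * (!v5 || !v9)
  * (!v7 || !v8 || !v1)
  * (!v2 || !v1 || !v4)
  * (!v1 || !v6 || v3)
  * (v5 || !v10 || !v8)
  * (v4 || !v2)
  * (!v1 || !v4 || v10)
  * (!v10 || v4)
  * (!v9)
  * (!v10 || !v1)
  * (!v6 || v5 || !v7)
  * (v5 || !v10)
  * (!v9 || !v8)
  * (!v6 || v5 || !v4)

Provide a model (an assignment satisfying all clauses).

v1 = F  v2 = F  v3 = T  v4 = T  v5 = T  v6 = T  v7 = F  v8 = F  v9 = F  v10 = T

The clause (v10) is unit: v10 must be True.
Unit propagation: (v4) forces v4 = True.
The clause (!v9) is unit: v9 must be False.
The clause (!v2) is unit: v2 must be False.
The clause (!v1) is unit: v1 must be False.
(v5) is a unit clause, so v5 = True.
Pure literal: v7 appears only negated; assign v7 = False.
Pure literal: v8 appears only negated; assign v8 = False.
v3, v6 are now unconstrained; take v3 = True, v6 = True.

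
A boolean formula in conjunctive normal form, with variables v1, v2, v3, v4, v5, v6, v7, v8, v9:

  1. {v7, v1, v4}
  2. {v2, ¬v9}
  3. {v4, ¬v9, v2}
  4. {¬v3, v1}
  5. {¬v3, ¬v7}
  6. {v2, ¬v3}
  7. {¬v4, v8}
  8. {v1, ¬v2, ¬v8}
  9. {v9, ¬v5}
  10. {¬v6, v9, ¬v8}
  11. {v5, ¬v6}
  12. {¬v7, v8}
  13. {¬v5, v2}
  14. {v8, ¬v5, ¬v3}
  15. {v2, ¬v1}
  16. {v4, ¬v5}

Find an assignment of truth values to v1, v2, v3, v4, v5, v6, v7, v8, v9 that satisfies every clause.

v1 = True, v2 = True, v3 = False, v4 = True, v5 = False, v6 = False, v7 = True, v8 = True, v9 = True

v3 occurs only negated in the remaining clauses — set v3 = False.
v6 occurs only negated in the remaining clauses — set v6 = False.
Set v1 = True and propagate.
  then v2 is forced to True.
Set v4 = True and propagate.
  then v8 is forced to True.
The remaining clauses are satisfied by v5 = False, v7 = True, v9 = True.
Check each clause:
  1. {v1, v7, v4} — v1 is true.
  2. {v2, ¬v9} — v2 is true.
  3. {v2, ¬v9, v4} — v2 is true.
  4. {v1, ¬v3} — v1 is true.
  5. {¬v7, ¬v3} — ¬v3 is true.
  6. {¬v3, v2} — v2 is true.
  7. {¬v4, v8} — v8 is true.
  8. {v1, ¬v8, ¬v2} — v1 is true.
  9. {v9, ¬v5} — v9 is true.
  10. {¬v8, ¬v6, v9} — v9 is true.
  11. {¬v6, v5} — ¬v6 is true.
  12. {v8, ¬v7} — v8 is true.
  13. {v2, ¬v5} — v2 is true.
  14. {¬v3, ¬v5, v8} — v8 is true.
  15. {¬v1, v2} — v2 is true.
  16. {¬v5, v4} — ¬v5 is true.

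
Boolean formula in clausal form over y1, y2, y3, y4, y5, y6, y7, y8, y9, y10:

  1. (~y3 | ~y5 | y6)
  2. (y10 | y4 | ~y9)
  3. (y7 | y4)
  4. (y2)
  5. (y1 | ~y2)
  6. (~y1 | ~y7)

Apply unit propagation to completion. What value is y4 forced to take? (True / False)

(y2) is a unit clause: y2 = True.
(y1 | ~y2): since y2 = True, the clause reduces to (y1). y1 = True.
(~y7 | ~y1): since y1 = True, the clause reduces to (~y7). y7 = False.
From (y7 | y4) and y7 = False: y4 = True.

True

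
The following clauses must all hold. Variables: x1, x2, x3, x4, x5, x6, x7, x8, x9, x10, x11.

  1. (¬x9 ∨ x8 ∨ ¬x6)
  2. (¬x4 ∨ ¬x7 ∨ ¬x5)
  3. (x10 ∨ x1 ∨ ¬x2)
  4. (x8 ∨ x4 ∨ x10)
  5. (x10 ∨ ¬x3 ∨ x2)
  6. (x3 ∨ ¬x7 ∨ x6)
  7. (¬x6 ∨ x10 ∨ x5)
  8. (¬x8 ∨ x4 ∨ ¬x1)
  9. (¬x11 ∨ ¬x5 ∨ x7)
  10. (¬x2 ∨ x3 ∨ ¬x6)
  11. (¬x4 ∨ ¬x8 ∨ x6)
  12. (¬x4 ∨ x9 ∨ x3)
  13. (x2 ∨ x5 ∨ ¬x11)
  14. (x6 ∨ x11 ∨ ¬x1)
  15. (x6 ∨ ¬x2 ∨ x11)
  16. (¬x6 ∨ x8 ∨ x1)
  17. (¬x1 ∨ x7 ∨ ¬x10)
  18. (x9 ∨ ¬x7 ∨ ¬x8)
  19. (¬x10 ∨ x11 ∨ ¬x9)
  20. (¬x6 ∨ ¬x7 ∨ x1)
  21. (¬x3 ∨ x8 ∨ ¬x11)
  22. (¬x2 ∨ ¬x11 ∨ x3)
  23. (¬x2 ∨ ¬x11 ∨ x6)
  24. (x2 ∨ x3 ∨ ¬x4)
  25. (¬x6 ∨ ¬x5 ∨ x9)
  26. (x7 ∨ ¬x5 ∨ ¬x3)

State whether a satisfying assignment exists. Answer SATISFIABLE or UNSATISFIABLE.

SATISFIABLE

Try x1 = False.
Branch on x2: take x2 = False.
For the remaining variables, x3 = True, x4 = True, x5 = False, x6 = False, x7 = True, x8 = False, x9 = False, x10 = True, x11 = False works.
So x1 = False  x2 = False  x3 = True  x4 = True  x5 = False  x6 = False  x7 = True  x8 = False  x9 = False  x10 = True  x11 = False is a satisfying assignment.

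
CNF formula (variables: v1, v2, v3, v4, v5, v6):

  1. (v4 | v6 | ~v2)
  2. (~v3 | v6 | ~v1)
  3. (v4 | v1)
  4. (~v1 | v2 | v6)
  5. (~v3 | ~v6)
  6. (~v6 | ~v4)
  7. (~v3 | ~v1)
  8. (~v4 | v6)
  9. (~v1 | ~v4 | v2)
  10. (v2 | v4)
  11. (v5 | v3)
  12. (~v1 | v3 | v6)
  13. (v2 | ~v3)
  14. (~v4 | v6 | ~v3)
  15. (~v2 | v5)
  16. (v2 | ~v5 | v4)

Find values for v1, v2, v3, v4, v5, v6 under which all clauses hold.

v1 = T, v2 = T, v3 = F, v4 = F, v5 = T, v6 = T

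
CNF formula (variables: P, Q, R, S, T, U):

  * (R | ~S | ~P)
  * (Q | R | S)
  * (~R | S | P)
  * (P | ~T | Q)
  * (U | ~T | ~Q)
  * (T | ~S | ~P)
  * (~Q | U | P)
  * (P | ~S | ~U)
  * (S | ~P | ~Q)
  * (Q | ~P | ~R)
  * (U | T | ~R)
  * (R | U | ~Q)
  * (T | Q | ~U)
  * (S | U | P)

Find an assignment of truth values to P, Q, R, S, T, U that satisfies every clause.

P=F, Q=F, R=F, S=T, T=F, U=F

Check each clause:
  1. (~P | R | ~S) — ~P is true.
  2. (Q | R | S) — S is true.
  3. (P | S | ~R) — S is true.
  4. (P | ~T | Q) — ~T is true.
  5. (~Q | ~T | U) — ~T is true.
  6. (~S | ~P | T) — ~P is true.
  7. (P | U | ~Q) — ~Q is true.
  8. (~S | P | ~U) — ~U is true.
  9. (~P | ~Q | S) — S is true.
  10. (~P | ~R | Q) — ~R is true.
  11. (T | U | ~R) — ~R is true.
  12. (R | ~Q | U) — ~Q is true.
  13. (~U | T | Q) — ~U is true.
  14. (S | P | U) — S is true.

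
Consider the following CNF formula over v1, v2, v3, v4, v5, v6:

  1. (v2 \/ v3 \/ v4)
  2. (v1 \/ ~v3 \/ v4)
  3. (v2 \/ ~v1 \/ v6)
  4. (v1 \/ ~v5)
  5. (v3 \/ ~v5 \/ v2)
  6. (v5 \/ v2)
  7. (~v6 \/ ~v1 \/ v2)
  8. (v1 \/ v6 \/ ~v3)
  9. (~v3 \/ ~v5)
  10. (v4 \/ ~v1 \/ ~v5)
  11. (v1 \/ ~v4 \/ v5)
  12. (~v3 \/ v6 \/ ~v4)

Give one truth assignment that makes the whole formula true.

Pure literal: v2 appears only positively; assign v2 = True.
Try v1 = False.
  then v5 is forced to False.
  then v4 is forced to False.
  then v3 is forced to False.
v6 is now unconstrained; take v6 = True.

v1=0, v2=1, v3=0, v4=0, v5=0, v6=1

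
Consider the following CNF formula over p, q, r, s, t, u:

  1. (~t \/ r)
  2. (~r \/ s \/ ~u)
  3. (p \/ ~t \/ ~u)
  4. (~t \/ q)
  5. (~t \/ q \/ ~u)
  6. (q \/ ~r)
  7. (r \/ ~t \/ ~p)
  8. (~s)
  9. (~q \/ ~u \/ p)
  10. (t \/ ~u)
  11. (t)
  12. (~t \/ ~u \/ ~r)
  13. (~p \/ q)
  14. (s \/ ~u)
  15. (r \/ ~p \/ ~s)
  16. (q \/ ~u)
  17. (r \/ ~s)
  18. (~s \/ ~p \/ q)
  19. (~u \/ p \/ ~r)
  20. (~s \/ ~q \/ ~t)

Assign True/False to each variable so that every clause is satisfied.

p = True, q = True, r = True, s = False, t = True, u = False

The clause (~s) is unit: s must be False.
Unit propagation: (t) forces t = True.
(r) is a unit clause, so r = True.
The clause (~u) is unit: u must be False.
Unit propagation: (q) forces q = True.
p is now unconstrained; take p = True.
Check each clause:
  1. (~t \/ r) — r is true.
  2. (~u \/ s \/ ~r) — ~u is true.
  3. (~u \/ p \/ ~t) — p is true.
  4. (q \/ ~t) — q is true.
  5. (~u \/ q \/ ~t) — ~u is true.
  6. (~r \/ q) — q is true.
  7. (~t \/ r \/ ~p) — r is true.
  8. (~s) — ~s is true.
  9. (~u \/ p \/ ~q) — p is true.
  10. (~u \/ t) — ~u is true.
  11. (t) — t is true.
  12. (~r \/ ~u \/ ~t) — ~u is true.
  13. (~p \/ q) — q is true.
  14. (s \/ ~u) — ~u is true.
  15. (r \/ ~s \/ ~p) — r is true.
  16. (~u \/ q) — q is true.
  17. (~s \/ r) — r is true.
  18. (~p \/ q \/ ~s) — q is true.
  19. (p \/ ~r \/ ~u) — p is true.
  20. (~t \/ ~s \/ ~q) — ~s is true.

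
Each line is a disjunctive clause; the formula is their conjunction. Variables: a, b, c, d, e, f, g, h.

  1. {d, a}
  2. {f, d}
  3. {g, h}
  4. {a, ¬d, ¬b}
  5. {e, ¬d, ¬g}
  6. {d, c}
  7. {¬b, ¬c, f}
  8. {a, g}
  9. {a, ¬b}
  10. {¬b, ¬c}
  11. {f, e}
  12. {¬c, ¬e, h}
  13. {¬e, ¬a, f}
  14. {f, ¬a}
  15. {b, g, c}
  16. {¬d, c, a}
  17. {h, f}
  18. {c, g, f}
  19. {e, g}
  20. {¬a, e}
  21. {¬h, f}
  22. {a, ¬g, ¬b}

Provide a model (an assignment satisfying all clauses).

f occurs only positively in the remaining clauses — set f = True.
Set a = True and propagate.
  then e is forced to True.
Branch on b: take b = False.
For the remaining variables, c = True, d = True, g = True, h = True works.
Check each clause:
  1. {a, d} — a is true.
  2. {f, d} — d is true.
  3. {h, g} — h is true.
  4. {¬d, ¬b, a} — a is true.
  5. {e, ¬d, ¬g} — e is true.
  6. {c, d} — c is true.
  7. {f, ¬c, ¬b} — f is true.
  8. {g, a} — a is true.
  9. {a, ¬b} — a is true.
  10. {¬c, ¬b} — ¬b is true.
  11. {f, e} — e is true.
  12. {h, ¬c, ¬e} — h is true.
  13. {¬e, ¬a, f} — f is true.
  14. {¬a, f} — f is true.
  15. {c, g, b} — c is true.
  16. {a, c, ¬d} — a is true.
  17. {f, h} — h is true.
  18. {c, g, f} — c is true.
  19. {e, g} — e is true.
  20. {¬a, e} — e is true.
  21. {¬h, f} — f is true.
  22. {¬b, ¬g, a} — ¬b is true.

a=T, b=F, c=T, d=T, e=T, f=T, g=T, h=T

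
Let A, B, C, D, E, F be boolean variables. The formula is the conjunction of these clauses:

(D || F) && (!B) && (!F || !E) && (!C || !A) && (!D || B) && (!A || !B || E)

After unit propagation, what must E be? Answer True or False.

False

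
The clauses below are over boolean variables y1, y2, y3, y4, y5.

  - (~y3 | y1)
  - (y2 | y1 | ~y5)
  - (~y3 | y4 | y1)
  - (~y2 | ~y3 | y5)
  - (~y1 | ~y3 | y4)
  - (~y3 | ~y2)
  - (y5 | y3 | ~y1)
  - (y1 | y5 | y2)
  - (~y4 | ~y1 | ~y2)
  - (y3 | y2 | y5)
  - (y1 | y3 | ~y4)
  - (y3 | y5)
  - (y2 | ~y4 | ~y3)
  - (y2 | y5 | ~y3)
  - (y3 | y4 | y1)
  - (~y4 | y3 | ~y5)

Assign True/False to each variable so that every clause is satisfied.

y1=True, y2=False, y3=False, y4=False, y5=True

Try y1 = True.
Try y2 = False.
For the remaining variables, y3 = False, y4 = False, y5 = True works.
Check each clause:
  1. (~y3 | y1) — y1 is true.
  2. (y1 | ~y5 | y2) — y1 is true.
  3. (y1 | y4 | ~y3) — y1 is true.
  4. (~y2 | ~y3 | y5) — y5 is true.
  5. (~y3 | ~y1 | y4) — ~y3 is true.
  6. (~y2 | ~y3) — ~y3 is true.
  7. (~y1 | y5 | y3) — y5 is true.
  8. (y5 | y1 | y2) — y1 is true.
  9. (~y4 | ~y1 | ~y2) — ~y4 is true.
  10. (y2 | y5 | y3) — y5 is true.
  11. (y1 | y3 | ~y4) — y1 is true.
  12. (y3 | y5) — y5 is true.
  13. (~y3 | y2 | ~y4) — ~y4 is true.
  14. (y2 | y5 | ~y3) — ~y3 is true.
  15. (y4 | y1 | y3) — y1 is true.
  16. (~y4 | ~y5 | y3) — ~y4 is true.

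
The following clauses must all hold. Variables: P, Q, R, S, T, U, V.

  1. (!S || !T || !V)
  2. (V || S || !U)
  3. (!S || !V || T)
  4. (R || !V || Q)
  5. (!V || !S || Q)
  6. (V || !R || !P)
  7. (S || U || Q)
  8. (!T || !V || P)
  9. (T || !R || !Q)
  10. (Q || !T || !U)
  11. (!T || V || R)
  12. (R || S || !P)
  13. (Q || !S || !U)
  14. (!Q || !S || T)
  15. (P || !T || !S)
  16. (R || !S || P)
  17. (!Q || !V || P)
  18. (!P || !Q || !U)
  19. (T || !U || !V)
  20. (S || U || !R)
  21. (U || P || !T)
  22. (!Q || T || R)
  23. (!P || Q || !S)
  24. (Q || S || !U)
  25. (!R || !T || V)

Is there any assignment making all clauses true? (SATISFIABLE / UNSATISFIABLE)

Branch on P: take P = False.
Branch on Q: take Q = False.
Set R = True and propagate.
The remaining clauses are satisfied by S = True, T = False, U = False, V = False.
So P = 0, Q = 0, R = 1, S = 1, T = 0, U = 0, V = 0 is a satisfying assignment.

SATISFIABLE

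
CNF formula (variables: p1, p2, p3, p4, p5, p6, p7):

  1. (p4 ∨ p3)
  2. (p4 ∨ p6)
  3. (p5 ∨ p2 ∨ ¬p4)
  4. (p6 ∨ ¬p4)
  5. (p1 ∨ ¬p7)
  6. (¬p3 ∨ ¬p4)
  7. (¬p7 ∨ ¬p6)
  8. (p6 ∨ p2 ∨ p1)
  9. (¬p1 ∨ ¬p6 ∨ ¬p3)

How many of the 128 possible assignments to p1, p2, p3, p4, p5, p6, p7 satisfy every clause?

10

Split on p4, then p6.
  p4=T, p6=T: p1 free; 3 ways for (p2,p3,p5,p7) × 2^1 = 6.
  p4=T, p6=F: a clause becomes empty — 0.
  p4=F, p6=T: remaining (p1,p2,p3,p5,p7) ∈ {(F,F,T,F,F); (F,F,T,T,F); (F,T,T,F,F); (F,T,T,T,F)} — 4.
  p4=F, p6=F: a clause becomes empty — 0.
Total: 6 + 0 + 4 + 0 = 10.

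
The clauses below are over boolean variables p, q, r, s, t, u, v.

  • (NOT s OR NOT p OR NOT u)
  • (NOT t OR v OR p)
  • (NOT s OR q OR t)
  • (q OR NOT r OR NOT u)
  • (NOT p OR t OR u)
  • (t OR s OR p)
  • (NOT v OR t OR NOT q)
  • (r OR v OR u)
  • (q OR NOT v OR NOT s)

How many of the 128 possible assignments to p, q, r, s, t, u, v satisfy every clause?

Case analysis on t and p:
  t=T, p=T: 16 of the 32 assignments to (q,r,s,u,v) work.
  t=T, p=F: 11 of the 32 assignments to (q,r,s,u,v) work.
  t=F, p=T: remaining (q,r,s,u,v) ∈ {(F,F,F,T,F); (F,F,F,T,T); (T,F,F,T,F); (T,T,F,T,F)} — 4.
  t=F, p=F: remaining (q,r,s,u,v) ∈ {(T,F,T,T,F); (T,T,T,F,F); (T,T,T,T,F)} — 3.
Total: 16 + 11 + 4 + 3 = 34.

34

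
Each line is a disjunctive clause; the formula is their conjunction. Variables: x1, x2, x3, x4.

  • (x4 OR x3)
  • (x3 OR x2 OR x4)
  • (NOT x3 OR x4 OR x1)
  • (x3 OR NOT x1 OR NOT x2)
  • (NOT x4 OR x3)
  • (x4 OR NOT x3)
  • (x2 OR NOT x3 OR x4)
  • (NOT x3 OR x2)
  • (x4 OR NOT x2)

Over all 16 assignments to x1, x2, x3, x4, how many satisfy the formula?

2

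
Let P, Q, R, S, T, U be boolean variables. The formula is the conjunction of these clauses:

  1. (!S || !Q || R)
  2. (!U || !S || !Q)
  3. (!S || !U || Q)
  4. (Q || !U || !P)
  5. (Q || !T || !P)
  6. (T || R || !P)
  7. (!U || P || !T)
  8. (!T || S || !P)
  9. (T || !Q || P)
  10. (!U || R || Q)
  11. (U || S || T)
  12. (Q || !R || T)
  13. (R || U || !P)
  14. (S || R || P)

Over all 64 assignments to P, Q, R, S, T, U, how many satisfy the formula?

9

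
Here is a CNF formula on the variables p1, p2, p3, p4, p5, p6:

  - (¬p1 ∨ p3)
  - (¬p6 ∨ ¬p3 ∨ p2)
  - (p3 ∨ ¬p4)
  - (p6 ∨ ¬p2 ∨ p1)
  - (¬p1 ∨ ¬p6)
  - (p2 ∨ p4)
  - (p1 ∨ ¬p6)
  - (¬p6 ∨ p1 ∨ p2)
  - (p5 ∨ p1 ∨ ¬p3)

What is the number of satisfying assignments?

The models are:
  p1=0 p2=0 p3=1 p4=1 p5=1 p6=0
  p1=1 p2=0 p3=1 p4=1 p5=0 p6=0
  p1=1 p2=0 p3=1 p4=1 p5=1 p6=0
  p1=1 p2=1 p3=1 p4=0 p5=0 p6=0
  p1=1 p2=1 p3=1 p4=0 p5=1 p6=0
  p1=1 p2=1 p3=1 p4=1 p5=0 p6=0
  p1=1 p2=1 p3=1 p4=1 p5=1 p6=0
That's 7 in total.

7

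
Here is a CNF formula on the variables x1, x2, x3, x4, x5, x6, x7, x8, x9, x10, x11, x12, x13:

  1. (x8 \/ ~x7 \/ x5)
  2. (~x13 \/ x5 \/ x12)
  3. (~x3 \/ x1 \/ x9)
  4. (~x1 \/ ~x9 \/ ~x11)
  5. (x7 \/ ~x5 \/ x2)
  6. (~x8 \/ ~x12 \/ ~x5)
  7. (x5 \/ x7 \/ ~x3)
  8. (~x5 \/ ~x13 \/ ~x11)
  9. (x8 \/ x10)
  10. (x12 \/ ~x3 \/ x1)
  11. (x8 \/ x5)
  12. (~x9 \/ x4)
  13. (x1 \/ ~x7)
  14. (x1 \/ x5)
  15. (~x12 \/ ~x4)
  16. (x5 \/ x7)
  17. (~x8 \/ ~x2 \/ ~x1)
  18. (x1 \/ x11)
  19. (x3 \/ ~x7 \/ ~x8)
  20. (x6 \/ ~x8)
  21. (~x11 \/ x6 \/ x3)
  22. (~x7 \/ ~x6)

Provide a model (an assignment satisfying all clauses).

x1=True  x2=False  x3=False  x4=True  x5=True  x6=False  x7=True  x8=False  x9=True  x10=True  x11=False  x12=False  x13=False

x10 occurs only positively in the remaining clauses — set x10 = True.
Pure literal: x13 appears only negated; assign x13 = False.
Branch on x1: take x1 = True.
Branch on x2: take x2 = False.
The remaining clauses are satisfied by x3 = False, x4 = True, x5 = True, x6 = False, x7 = True, x8 = False, x9 = True, x11 = False, x12 = False.
Check each clause:
  1. (x5 \/ x8 \/ ~x7) — x5 is true.
  2. (x5 \/ ~x13 \/ x12) — ~x13 is true.
  3. (~x3 \/ x9 \/ x1) — x1 is true.
  4. (~x9 \/ ~x1 \/ ~x11) — ~x11 is true.
  5. (x7 \/ x2 \/ ~x5) — x7 is true.
  6. (~x5 \/ ~x8 \/ ~x12) — ~x8 is true.
  7. (x7 \/ ~x3 \/ x5) — ~x3 is true.
  8. (~x13 \/ ~x11 \/ ~x5) — ~x11 is true.
  9. (x10 \/ x8) — x10 is true.
  10. (x1 \/ ~x3 \/ x12) — x1 is true.
  11. (x8 \/ x5) — x5 is true.
  12. (x4 \/ ~x9) — x4 is true.
  13. (~x7 \/ x1) — x1 is true.
  14. (x5 \/ x1) — x1 is true.
  15. (~x4 \/ ~x12) — ~x12 is true.
  16. (x5 \/ x7) — x5 is true.
  17. (~x1 \/ ~x8 \/ ~x2) — ~x8 is true.
  18. (x11 \/ x1) — x1 is true.
  19. (~x7 \/ ~x8 \/ x3) — ~x8 is true.
  20. (x6 \/ ~x8) — ~x8 is true.
  21. (~x11 \/ x3 \/ x6) — ~x11 is true.
  22. (~x7 \/ ~x6) — ~x6 is true.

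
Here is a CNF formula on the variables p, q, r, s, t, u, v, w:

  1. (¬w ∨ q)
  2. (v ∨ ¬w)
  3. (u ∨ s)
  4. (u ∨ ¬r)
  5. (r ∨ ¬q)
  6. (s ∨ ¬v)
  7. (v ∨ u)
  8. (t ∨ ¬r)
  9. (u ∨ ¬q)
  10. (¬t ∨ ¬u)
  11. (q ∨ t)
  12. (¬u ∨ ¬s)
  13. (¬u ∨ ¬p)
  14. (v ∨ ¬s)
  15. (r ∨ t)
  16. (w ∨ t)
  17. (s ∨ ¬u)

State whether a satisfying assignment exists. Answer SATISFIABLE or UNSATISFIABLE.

SATISFIABLE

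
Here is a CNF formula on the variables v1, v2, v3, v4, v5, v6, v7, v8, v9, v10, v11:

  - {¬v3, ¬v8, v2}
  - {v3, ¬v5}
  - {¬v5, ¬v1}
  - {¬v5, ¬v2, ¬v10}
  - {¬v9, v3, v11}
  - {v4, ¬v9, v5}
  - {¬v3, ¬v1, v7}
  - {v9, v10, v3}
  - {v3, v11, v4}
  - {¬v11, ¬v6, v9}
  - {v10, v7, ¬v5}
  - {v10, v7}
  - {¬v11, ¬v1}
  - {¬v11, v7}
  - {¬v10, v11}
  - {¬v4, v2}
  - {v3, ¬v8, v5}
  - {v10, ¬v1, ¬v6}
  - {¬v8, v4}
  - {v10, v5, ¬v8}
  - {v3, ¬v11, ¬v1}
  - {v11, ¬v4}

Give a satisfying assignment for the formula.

v1 occurs only negated in the remaining clauses — set v1 = False.
v6 occurs only negated in the remaining clauses — set v6 = False.
Set v2 = False and propagate.
  then v4 is forced to False.
  then v8 is forced to False.
Try v3 = True.
For the remaining variables, v5 = True, v7 = True, v9 = False, v10 = False, v11 = False works.
Every clause has at least one true literal under this assignment.

v1 = F, v2 = F, v3 = T, v4 = F, v5 = T, v6 = F, v7 = T, v8 = F, v9 = F, v10 = F, v11 = F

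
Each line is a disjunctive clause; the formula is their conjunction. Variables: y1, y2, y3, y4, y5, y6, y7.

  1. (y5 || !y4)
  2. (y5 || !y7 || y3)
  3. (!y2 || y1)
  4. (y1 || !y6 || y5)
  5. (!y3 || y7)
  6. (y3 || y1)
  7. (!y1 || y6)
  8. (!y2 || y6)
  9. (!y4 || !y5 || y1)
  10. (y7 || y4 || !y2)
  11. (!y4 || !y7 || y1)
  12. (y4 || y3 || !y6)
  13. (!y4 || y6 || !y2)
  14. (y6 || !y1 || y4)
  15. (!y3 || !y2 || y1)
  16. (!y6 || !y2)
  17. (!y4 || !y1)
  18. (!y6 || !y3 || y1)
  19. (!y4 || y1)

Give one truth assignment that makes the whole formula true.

y1=0, y2=0, y3=1, y4=0, y5=1, y6=0, y7=1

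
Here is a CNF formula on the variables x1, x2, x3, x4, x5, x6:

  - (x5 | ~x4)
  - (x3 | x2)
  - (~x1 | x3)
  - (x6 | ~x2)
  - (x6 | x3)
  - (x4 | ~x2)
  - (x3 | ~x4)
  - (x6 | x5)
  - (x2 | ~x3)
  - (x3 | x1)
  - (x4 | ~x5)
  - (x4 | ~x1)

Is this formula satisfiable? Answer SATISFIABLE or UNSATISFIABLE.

SATISFIABLE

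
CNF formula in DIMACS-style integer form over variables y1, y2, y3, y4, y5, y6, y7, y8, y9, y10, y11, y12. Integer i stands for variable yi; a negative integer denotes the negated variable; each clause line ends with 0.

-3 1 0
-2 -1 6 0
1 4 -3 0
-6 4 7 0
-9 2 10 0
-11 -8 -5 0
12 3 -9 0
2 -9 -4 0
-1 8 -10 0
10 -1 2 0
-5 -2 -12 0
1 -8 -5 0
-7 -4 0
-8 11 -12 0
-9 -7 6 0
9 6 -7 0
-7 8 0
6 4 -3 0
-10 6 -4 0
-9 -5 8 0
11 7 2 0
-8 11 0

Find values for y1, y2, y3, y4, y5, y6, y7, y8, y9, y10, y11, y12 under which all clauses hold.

Pure literal: y5 appears only negated; assign y5 = False.
Try y1 = False.
  then y3 is forced to False.
Set y2 = False and propagate.
The remaining clauses are satisfied by y4 = False, y6 = False, y7 = False, y8 = False, y9 = True, y10 = True, y11 = True, y12 = True.
Check each clause:
  1. {¬y3, y1} — ¬y3 is true.
  2. {¬y2, y6, ¬y1} — ¬y2 is true.
  3. {y4, y1, ¬y3} — ¬y3 is true.
  4. {y7, ¬y6, y4} — ¬y6 is true.
  5. {¬y9, y2, y10} — y10 is true.
  6. {¬y11, ¬y5, ¬y8} — ¬y8 is true.
  7. {¬y9, y12, y3} — y12 is true.
  8. {¬y9, ¬y4, y2} — ¬y4 is true.
  9. {¬y10, y8, ¬y1} — ¬y1 is true.
  10. {y10, ¬y1, y2} — y10 is true.
  11. {¬y5, ¬y2, ¬y12} — ¬y5 is true.
  12. {¬y5, ¬y8, y1} — ¬y8 is true.
  13. {¬y4, ¬y7} — ¬y7 is true.
  14. {¬y8, y11, ¬y12} — ¬y8 is true.
  15. {¬y9, ¬y7, y6} — ¬y7 is true.
  16. {y6, y9, ¬y7} — y9 is true.
  17. {¬y7, y8} — ¬y7 is true.
  18. {¬y3, y6, y4} — ¬y3 is true.
  19. {¬y4, ¬y10, y6} — ¬y4 is true.
  20. {y8, ¬y5, ¬y9} — ¬y5 is true.
  21. {y11, y2, y7} — y11 is true.
  22. {¬y8, y11} — ¬y8 is true.

y1=0, y2=0, y3=0, y4=0, y5=0, y6=0, y7=0, y8=0, y9=1, y10=1, y11=1, y12=1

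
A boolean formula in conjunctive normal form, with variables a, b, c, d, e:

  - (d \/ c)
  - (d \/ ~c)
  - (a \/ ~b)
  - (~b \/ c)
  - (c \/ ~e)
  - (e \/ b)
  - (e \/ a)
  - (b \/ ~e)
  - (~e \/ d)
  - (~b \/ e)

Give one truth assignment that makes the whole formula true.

a=T  b=T  c=T  d=T  e=T

a occurs only positively in the remaining clauses — set a = True.
Pure literal: d appears only positively; assign d = True.
Branch on b: take b = True.
  then c is forced to True.
  then e is forced to True.
Every clause has at least one true literal under this assignment.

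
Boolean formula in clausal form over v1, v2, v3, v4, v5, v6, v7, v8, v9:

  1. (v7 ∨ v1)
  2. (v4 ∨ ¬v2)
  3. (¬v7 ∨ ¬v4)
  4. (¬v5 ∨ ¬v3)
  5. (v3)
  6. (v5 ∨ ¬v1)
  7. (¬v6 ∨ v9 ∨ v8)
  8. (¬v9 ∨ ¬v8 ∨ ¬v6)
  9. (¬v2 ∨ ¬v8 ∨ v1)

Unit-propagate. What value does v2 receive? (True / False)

False

(v3) is a unit clause: v3 = True.
From (¬v3 ∨ ¬v5) and v3 = True: v5 = False.
(¬v1 ∨ v5): since v5 = False, the clause reduces to (¬v1). v1 = False.
In (v1 ∨ v7), v1 is now false; v7 must hold, so v7 = True.
(¬v7 ∨ ¬v4) with v7 = True leaves only ¬v4, so v4 = False.
From (v4 ∨ ¬v2) and v4 = False: v2 = False.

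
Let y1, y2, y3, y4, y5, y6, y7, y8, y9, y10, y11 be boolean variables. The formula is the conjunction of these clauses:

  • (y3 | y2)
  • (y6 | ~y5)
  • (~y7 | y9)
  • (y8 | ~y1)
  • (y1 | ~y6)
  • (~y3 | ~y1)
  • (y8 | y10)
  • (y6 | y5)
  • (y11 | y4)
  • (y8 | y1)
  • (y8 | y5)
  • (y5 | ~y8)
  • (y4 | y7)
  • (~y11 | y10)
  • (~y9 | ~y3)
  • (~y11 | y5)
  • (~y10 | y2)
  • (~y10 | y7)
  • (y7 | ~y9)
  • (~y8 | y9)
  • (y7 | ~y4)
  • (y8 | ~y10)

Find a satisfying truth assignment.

y1=True  y2=True  y3=False  y4=False  y5=True  y6=True  y7=True  y8=True  y9=True  y10=True  y11=True

Check each clause:
  1. (y2 | y3) — y2 is true.
  2. (~y5 | y6) — y6 is true.
  3. (y9 | ~y7) — y9 is true.
  4. (y8 | ~y1) — y8 is true.
  5. (~y6 | y1) — y1 is true.
  6. (~y1 | ~y3) — ~y3 is true.
  7. (y8 | y10) — y8 is true.
  8. (y6 | y5) — y5 is true.
  9. (y11 | y4) — y11 is true.
  10. (y8 | y1) — y8 is true.
  11. (y8 | y5) — y8 is true.
  12. (~y8 | y5) — y5 is true.
  13. (y4 | y7) — y7 is true.
  14. (~y11 | y10) — y10 is true.
  15. (~y3 | ~y9) — ~y3 is true.
  16. (~y11 | y5) — y5 is true.
  17. (y2 | ~y10) — y2 is true.
  18. (~y10 | y7) — y7 is true.
  19. (y7 | ~y9) — y7 is true.
  20. (y9 | ~y8) — y9 is true.
  21. (y7 | ~y4) — ~y4 is true.
  22. (~y10 | y8) — y8 is true.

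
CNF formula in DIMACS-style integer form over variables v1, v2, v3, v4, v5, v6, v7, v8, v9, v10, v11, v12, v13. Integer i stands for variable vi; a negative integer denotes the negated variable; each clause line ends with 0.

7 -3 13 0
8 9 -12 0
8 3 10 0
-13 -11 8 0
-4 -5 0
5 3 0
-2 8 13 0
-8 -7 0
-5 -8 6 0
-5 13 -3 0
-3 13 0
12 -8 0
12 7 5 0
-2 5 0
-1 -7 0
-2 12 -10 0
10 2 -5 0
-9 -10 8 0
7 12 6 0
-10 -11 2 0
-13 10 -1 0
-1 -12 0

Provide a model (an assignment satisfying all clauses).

v1=False  v2=False  v3=True  v4=False  v5=False  v6=False  v7=False  v8=True  v9=False  v10=False  v11=True  v12=True  v13=True

Check each clause:
  1. (¬v3 ∨ v13 ∨ v7) — v13 is true.
  2. (v8 ∨ ¬v12 ∨ v9) — v8 is true.
  3. (v3 ∨ v10 ∨ v8) — v8 is true.
  4. (v8 ∨ ¬v11 ∨ ¬v13) — v8 is true.
  5. (¬v4 ∨ ¬v5) — ¬v5 is true.
  6. (v3 ∨ v5) — v3 is true.
  7. (v13 ∨ ¬v2 ∨ v8) — v8 is true.
  8. (¬v8 ∨ ¬v7) — ¬v7 is true.
  9. (¬v5 ∨ ¬v8 ∨ v6) — ¬v5 is true.
  10. (¬v5 ∨ v13 ∨ ¬v3) — v13 is true.
  11. (¬v3 ∨ v13) — v13 is true.
  12. (v12 ∨ ¬v8) — v12 is true.
  13. (v12 ∨ v7 ∨ v5) — v12 is true.
  14. (¬v2 ∨ v5) — ¬v2 is true.
  15. (¬v1 ∨ ¬v7) — ¬v7 is true.
  16. (¬v10 ∨ v12 ∨ ¬v2) — v12 is true.
  17. (v2 ∨ ¬v5 ∨ v10) — ¬v5 is true.
  18. (v8 ∨ ¬v9 ∨ ¬v10) — v8 is true.
  19. (v7 ∨ v12 ∨ v6) — v12 is true.
  20. (¬v10 ∨ v2 ∨ ¬v11) — ¬v10 is true.
  21. (¬v1 ∨ v10 ∨ ¬v13) — ¬v1 is true.
  22. (¬v1 ∨ ¬v12) — ¬v1 is true.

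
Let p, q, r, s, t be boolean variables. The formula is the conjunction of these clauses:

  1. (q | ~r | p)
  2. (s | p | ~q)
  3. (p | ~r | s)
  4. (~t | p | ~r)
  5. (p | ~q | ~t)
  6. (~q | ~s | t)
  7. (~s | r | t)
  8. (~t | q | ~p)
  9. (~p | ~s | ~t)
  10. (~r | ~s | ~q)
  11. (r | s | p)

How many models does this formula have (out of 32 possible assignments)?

8

Case analysis on p and s:
  p=T, s=T: remaining (q,r,t) ∈ {(F,T,F)} — 1.
  p=T, s=F: r free; 3 ways for (q,t) × 2^1 = 6.
  p=F, s=T: remaining (q,r,t) ∈ {(F,F,T)} — 1.
  p=F, s=F: a clause becomes empty — 0.
Total: 1 + 6 + 1 + 0 = 8.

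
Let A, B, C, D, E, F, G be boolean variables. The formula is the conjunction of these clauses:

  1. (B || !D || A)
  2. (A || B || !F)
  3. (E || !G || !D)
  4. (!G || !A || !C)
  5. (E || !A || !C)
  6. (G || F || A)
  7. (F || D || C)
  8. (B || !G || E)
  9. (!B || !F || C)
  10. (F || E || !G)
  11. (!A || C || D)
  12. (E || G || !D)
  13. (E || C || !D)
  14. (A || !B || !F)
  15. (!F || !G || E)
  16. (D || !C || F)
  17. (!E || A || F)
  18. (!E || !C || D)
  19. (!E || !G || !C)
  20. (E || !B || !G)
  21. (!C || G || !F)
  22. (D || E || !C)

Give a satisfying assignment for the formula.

A = T, B = F, C = F, D = T, E = T, F = F, G = T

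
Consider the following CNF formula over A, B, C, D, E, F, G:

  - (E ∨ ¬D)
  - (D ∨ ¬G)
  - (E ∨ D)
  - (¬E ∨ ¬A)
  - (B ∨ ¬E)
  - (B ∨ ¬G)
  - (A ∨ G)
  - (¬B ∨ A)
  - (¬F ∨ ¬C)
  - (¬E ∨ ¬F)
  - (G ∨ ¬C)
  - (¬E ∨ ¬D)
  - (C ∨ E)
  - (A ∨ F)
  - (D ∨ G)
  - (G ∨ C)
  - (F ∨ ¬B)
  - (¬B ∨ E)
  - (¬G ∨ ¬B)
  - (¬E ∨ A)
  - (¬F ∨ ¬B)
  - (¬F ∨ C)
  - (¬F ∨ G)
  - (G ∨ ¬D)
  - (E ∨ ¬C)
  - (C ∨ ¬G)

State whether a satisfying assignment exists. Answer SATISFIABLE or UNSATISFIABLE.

E = True:
  propagation gives A=False; an empty clause results — contradiction.
E = False:
  propagation gives D=False; an empty clause results — contradiction.
Every branch closes, so no satisfying assignment exists.

UNSATISFIABLE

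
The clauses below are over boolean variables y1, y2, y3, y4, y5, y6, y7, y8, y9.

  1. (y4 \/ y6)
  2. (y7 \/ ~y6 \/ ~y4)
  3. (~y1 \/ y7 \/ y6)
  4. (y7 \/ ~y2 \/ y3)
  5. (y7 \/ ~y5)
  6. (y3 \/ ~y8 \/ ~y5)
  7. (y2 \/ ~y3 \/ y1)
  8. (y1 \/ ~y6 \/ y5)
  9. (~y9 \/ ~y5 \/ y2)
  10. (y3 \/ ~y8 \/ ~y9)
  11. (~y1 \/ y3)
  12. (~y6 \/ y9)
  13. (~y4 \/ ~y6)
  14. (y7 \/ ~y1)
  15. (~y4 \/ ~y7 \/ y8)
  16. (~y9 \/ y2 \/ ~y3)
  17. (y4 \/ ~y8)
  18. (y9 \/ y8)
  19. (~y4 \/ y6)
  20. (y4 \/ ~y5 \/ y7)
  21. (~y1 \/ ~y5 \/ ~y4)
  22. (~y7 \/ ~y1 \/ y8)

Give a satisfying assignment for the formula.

y1=F, y2=T, y3=F, y4=F, y5=T, y6=T, y7=T, y8=F, y9=T

Set y1 = False and propagate.
Set y2 = True and propagate.
For the remaining variables, y3 = False, y4 = False, y5 = True, y6 = True, y7 = True, y8 = False, y9 = True works.
Every clause has at least one true literal under this assignment.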